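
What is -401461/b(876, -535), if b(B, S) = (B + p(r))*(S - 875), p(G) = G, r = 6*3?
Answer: 401461/1260540 ≈ 0.31848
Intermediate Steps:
r = 18
b(B, S) = (-875 + S)*(18 + B) (b(B, S) = (B + 18)*(S - 875) = (18 + B)*(-875 + S) = (-875 + S)*(18 + B))
-401461/b(876, -535) = -401461/(-15750 - 875*876 + 18*(-535) + 876*(-535)) = -401461/(-15750 - 766500 - 9630 - 468660) = -401461/(-1260540) = -401461*(-1/1260540) = 401461/1260540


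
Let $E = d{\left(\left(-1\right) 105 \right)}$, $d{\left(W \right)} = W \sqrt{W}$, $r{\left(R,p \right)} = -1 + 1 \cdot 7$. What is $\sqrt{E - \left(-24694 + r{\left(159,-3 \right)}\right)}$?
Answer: $\sqrt{24688 - 105 i \sqrt{105}} \approx 157.16 - 3.423 i$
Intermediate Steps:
$r{\left(R,p \right)} = 6$ ($r{\left(R,p \right)} = -1 + 7 = 6$)
$d{\left(W \right)} = W^{\frac{3}{2}}$
$E = - 105 i \sqrt{105}$ ($E = \left(\left(-1\right) 105\right)^{\frac{3}{2}} = \left(-105\right)^{\frac{3}{2}} = - 105 i \sqrt{105} \approx - 1075.9 i$)
$\sqrt{E - \left(-24694 + r{\left(159,-3 \right)}\right)} = \sqrt{- 105 i \sqrt{105} + \left(24694 - 6\right)} = \sqrt{- 105 i \sqrt{105} + 24688} = \sqrt{24688 - 105 i \sqrt{105}}$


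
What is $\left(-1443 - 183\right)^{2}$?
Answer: $2643876$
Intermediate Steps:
$\left(-1443 - 183\right)^{2} = \left(-1626\right)^{2} = 2643876$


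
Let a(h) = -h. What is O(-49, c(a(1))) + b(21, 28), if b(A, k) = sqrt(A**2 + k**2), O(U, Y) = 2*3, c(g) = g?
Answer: 41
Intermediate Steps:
O(U, Y) = 6
O(-49, c(a(1))) + b(21, 28) = 6 + sqrt(21**2 + 28**2) = 6 + sqrt(441 + 784) = 6 + sqrt(1225) = 6 + 35 = 41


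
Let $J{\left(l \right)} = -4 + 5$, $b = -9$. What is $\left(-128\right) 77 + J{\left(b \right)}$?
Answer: $-9855$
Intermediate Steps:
$J{\left(l \right)} = 1$
$\left(-128\right) 77 + J{\left(b \right)} = \left(-128\right) 77 + 1 = -9856 + 1 = -9855$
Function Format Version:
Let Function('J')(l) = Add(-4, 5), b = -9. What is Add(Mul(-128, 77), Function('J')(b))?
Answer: -9855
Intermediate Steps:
Function('J')(l) = 1
Add(Mul(-128, 77), Function('J')(b)) = Add(Mul(-128, 77), 1) = Add(-9856, 1) = -9855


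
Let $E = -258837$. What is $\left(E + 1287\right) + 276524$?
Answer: $18974$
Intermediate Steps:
$\left(E + 1287\right) + 276524 = \left(-258837 + 1287\right) + 276524 = -257550 + 276524 = 18974$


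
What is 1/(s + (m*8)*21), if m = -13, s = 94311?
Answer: 1/92127 ≈ 1.0855e-5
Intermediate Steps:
1/(s + (m*8)*21) = 1/(94311 - 13*8*21) = 1/(94311 - 104*21) = 1/(94311 - 2184) = 1/92127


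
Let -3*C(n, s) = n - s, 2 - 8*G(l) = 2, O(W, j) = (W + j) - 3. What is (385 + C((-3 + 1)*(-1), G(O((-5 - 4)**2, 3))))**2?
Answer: 1329409/9 ≈ 1.4771e+5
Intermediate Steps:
O(W, j) = -3 + W + j
G(l) = 0 (G(l) = 1/4 - 1/8*2 = 1/4 - 1/4 = 0)
C(n, s) = -n/3 + s/3 (C(n, s) = -(n - s)/3 = -n/3 + s/3)
(385 + C((-3 + 1)*(-1), G(O((-5 - 4)**2, 3))))**2 = (385 + (-(-3 + 1)*(-1)/3 + (1/3)*0))**2 = (385 + (-(-2)*(-1)/3 + 0))**2 = (385 + (-1/3*2 + 0))**2 = (385 + (-2/3 + 0))**2 = (385 - 2/3)**2 = (1153/3)**2 = 1329409/9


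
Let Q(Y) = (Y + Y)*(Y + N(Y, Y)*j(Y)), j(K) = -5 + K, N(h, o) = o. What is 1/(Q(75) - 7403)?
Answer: 1/791347 ≈ 1.2637e-6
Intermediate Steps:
Q(Y) = 2*Y*(Y + Y*(-5 + Y)) (Q(Y) = (Y + Y)*(Y + Y*(-5 + Y)) = (2*Y)*(Y + Y*(-5 + Y)) = 2*Y*(Y + Y*(-5 + Y)))
1/(Q(75) - 7403) = 1/(2*75**2*(-4 + 75) - 7403) = 1/(2*5625*71 - 7403) = 1/(798750 - 7403) = 1/791347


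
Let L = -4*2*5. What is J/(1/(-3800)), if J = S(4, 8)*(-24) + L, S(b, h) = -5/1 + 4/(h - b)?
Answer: -212800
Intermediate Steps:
S(b, h) = -5 + 4/(h - b) (S(b, h) = -5*1 + 4/(h - b) = -5 + 4/(h - b))
L = -40 (L = -8*5 = -40)
J = 56 (J = ((-4 - 5*4 + 5*8)/(4 - 1*8))*(-24) - 40 = ((-4 - 20 + 40)/(4 - 8))*(-24) - 40 = (16/(-4))*(-24) - 40 = -¼*16*(-24) - 40 = -4*(-24) - 40 = 96 - 40 = 56)
J/(1/(-3800)) = 56/(1/(-3800)) = 56/(-1/3800) = 56*(-3800) = -212800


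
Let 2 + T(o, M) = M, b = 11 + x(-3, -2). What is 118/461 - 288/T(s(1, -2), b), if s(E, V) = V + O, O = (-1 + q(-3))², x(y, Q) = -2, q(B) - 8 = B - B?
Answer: -131942/3227 ≈ -40.887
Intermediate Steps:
q(B) = 8 (q(B) = 8 + (B - B) = 8 + 0 = 8)
b = 9 (b = 11 - 2 = 9)
O = 49 (O = (-1 + 8)² = 7² = 49)
s(E, V) = 49 + V (s(E, V) = V + 49 = 49 + V)
T(o, M) = -2 + M
118/461 - 288/T(s(1, -2), b) = 118/461 - 288/(-2 + 9) = 118*(1/461) - 288/7 = 118/461 - 288*⅐ = 118/461 - 288/7 = -131942/3227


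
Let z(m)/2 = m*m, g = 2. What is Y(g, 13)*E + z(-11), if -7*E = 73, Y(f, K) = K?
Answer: 745/7 ≈ 106.43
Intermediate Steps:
z(m) = 2*m² (z(m) = 2*(m*m) = 2*m²)
E = -73/7 (E = -⅐*73 = -73/7 ≈ -10.429)
Y(g, 13)*E + z(-11) = 13*(-73/7) + 2*(-11)² = -949/7 + 2*121 = -949/7 + 242 = 745/7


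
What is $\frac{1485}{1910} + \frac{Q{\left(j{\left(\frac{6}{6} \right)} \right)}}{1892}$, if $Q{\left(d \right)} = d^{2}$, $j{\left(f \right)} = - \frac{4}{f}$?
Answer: $\frac{142009}{180686} \approx 0.78594$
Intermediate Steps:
$\frac{1485}{1910} + \frac{Q{\left(j{\left(\frac{6}{6} \right)} \right)}}{1892} = \frac{1485}{1910} + \frac{\left(- \frac{4}{6 \cdot \frac{1}{6}}\right)^{2}}{1892} = 1485 \cdot \frac{1}{1910} + \left(- \frac{4}{6 \cdot \frac{1}{6}}\right)^{2} \cdot \frac{1}{1892} = \frac{297}{382} + \left(- \frac{4}{1}\right)^{2} \cdot \frac{1}{1892} = \frac{297}{382} + \left(\left(-4\right) 1\right)^{2} \cdot \frac{1}{1892} = \frac{297}{382} + \left(-4\right)^{2} \cdot \frac{1}{1892} = \frac{297}{382} + 16 \cdot \frac{1}{1892} = \frac{297}{382} + \frac{4}{473} = \frac{142009}{180686}$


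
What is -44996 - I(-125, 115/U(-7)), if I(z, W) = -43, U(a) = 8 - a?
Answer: -44953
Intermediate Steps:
-44996 - I(-125, 115/U(-7)) = -44996 - 1*(-43) = -44996 + 43 = -44953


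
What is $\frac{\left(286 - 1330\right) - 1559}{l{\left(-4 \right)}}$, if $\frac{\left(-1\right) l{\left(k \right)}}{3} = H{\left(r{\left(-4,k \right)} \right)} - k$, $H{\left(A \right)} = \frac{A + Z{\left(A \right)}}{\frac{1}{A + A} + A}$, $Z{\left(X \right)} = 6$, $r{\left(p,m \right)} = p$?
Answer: $\frac{28633}{116} \approx 246.84$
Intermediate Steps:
$H{\left(A \right)} = \frac{6 + A}{A + \frac{1}{2 A}}$ ($H{\left(A \right)} = \frac{A + 6}{\frac{1}{A + A} + A} = \frac{6 + A}{\frac{1}{2 A} + A} = \frac{6 + A}{A + \frac{1}{2 A}}$)
$l{\left(k \right)} = \frac{16}{11} + 3 k$ ($l{\left(k \right)} = - 3 \left(2 \left(-4\right) \frac{1}{1 + 2 \left(-4\right)^{2}} \left(6 - 4\right) - k\right) = - 3 \left(2 \left(-4\right) \frac{1}{1 + 2 \cdot 16} \cdot 2 - k\right) = - 3 \left(2 \left(-4\right) \frac{1}{1 + 32} \cdot 2 - k\right) = - 3 \left(2 \left(-4\right) \frac{1}{33} \cdot 2 - k\right) = - 3 \left(- \frac{16}{33} - k\right) = \frac{16}{11} + 3 k$)
$\frac{\left(286 - 1330\right) - 1559}{l{\left(-4 \right)}} = \frac{\left(286 - 1330\right) - 1559}{\frac{16}{11} + 3 \left(-4\right)} = \frac{-1044 - 1559}{\frac{16}{11} - 12} = - \frac{2603}{- \frac{116}{11}} = \left(-2603\right) \left(- \frac{11}{116}\right) = \frac{28633}{116}$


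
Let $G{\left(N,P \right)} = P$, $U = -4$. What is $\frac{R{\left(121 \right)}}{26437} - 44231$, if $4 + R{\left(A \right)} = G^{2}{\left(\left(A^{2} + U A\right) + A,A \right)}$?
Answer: $- \frac{1169320310}{26437} \approx -44230.0$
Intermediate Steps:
$R{\left(A \right)} = -4 + A^{2}$
$\frac{R{\left(121 \right)}}{26437} - 44231 = \frac{-4 + 121^{2}}{26437} - 44231 = \left(-4 + 14641\right) \frac{1}{26437} - 44231 = 14637 \cdot \frac{1}{26437} - 44231 = \frac{14637}{26437} - 44231 = - \frac{1169320310}{26437}$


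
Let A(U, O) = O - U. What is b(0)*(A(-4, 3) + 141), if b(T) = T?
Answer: 0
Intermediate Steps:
b(0)*(A(-4, 3) + 141) = 0*((3 - 1*(-4)) + 141) = 0*((3 + 4) + 141) = 0*(7 + 141) = 0*148 = 0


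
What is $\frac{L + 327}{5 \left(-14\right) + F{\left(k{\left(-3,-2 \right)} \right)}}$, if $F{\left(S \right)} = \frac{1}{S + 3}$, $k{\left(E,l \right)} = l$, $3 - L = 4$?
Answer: $- \frac{326}{69} \approx -4.7246$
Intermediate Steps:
$L = -1$ ($L = 3 - 4 = -1$)
$F{\left(S \right)} = \frac{1}{3 + S}$
$\frac{L + 327}{5 \left(-14\right) + F{\left(k{\left(-3,-2 \right)} \right)}} = \frac{-1 + 327}{5 \left(-14\right) + \frac{1}{3 - 2}} = \frac{326}{-70 + 1^{-1}} = \frac{326}{-70 + 1} = \frac{326}{-69} = 326 \left(- \frac{1}{69}\right) = - \frac{326}{69}$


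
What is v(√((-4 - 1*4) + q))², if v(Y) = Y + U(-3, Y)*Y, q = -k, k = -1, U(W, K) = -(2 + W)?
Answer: -28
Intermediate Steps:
U(W, K) = -2 - W
q = 1 (q = -1*(-1) = 1)
v(Y) = 2*Y (v(Y) = Y + (-2 - 1*(-3))*Y = Y + (-2 + 3)*Y = Y + 1*Y = Y + Y = 2*Y)
v(√((-4 - 1*4) + q))² = (2*√((-4 - 1*4) + 1))² = (2*√((-4 - 4) + 1))² = (2*√(-8 + 1))² = (2*√(-7))² = (2*(I*√7))² = (2*I*√7)² = -28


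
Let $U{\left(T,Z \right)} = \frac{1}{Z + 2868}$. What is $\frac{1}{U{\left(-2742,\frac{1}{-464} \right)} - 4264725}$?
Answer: $- \frac{1330751}{5675287058011} \approx -2.3448 \cdot 10^{-7}$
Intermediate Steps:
$U{\left(T,Z \right)} = \frac{1}{2868 + Z}$
$\frac{1}{U{\left(-2742,\frac{1}{-464} \right)} - 4264725} = \frac{1}{\frac{1}{2868 + \frac{1}{-464}} - 4264725} = \frac{1}{\frac{1}{2868 - \frac{1}{464}} - 4264725} = \frac{1}{\frac{1}{\frac{1330751}{464}} - 4264725} = \frac{1}{\frac{464}{1330751} - 4264725} = \frac{1}{- \frac{5675287058011}{1330751}} = - \frac{1330751}{5675287058011}$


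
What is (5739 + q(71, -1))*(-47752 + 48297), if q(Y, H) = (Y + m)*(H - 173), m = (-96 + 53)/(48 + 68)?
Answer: -7140045/2 ≈ -3.5700e+6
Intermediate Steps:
m = -43/116 ≈ -0.37069
q(Y, H) = (-173 + H)*(-43/116 + Y) (q(Y, H) = (Y - 43/116)*(H - 173) = (-43/116 + Y)*(-173 + H) = (-173 + H)*(-43/116 + Y))
(5739 + q(71, -1))*(-47752 + 48297) = (5739 + (7439/116 - 173*71 - 43/116*(-1) - 1*71))*(-47752 + 48297) = (5739 + (7439/116 - 12283 + 43/116 - 71))*545 = (5739 - 24579/2)*545 = -13101/2*545 = -7140045/2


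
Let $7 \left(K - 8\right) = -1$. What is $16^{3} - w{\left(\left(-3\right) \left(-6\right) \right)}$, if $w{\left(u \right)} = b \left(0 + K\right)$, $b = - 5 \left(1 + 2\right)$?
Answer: $\frac{29497}{7} \approx 4213.9$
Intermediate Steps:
$K = \frac{55}{7}$ ($K = 8 + \frac{1}{7} \left(-1\right) = 8 - \frac{1}{7} = \frac{55}{7} \approx 7.8571$)
$b = -15$ ($b = \left(-5\right) 3 = -15$)
$w{\left(u \right)} = - \frac{825}{7}$ ($w{\left(u \right)} = - 15 \left(0 + \frac{55}{7}\right) = \left(-15\right) \frac{55}{7} = - \frac{825}{7}$)
$16^{3} - w{\left(\left(-3\right) \left(-6\right) \right)} = 16^{3} - - \frac{825}{7} = 4096 + \frac{825}{7} = \frac{29497}{7}$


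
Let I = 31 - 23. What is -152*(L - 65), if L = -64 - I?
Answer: 20824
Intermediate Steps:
I = 8
L = -72 (L = -64 - 1*8 = -64 - 8 = -72)
-152*(L - 65) = -152*(-72 - 65) = -152*(-137) = 20824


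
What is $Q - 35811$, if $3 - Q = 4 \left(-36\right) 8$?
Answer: $-34656$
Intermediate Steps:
$Q = 1155$ ($Q = 3 - 4 \left(-36\right) 8 = 3 - \left(-144\right) 8 = 3 - -1152 = 3 + 1152 = 1155$)
$Q - 35811 = 1155 - 35811 = -34656$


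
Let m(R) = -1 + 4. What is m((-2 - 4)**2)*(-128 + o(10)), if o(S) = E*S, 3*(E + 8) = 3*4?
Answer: -504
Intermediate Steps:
E = -4 (E = -8 + (3*4)/3 = -8 + (1/3)*12 = -8 + 4 = -4)
o(S) = -4*S
m(R) = 3
m((-2 - 4)**2)*(-128 + o(10)) = 3*(-128 - 4*10) = 3*(-128 - 40) = 3*(-168) = -504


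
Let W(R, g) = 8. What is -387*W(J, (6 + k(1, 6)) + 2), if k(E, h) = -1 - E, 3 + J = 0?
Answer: -3096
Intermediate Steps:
J = -3 (J = -3 + 0 = -3)
-387*W(J, (6 + k(1, 6)) + 2) = -387*8 = -3096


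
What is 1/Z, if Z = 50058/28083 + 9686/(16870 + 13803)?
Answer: 7760269/16283252 ≈ 0.47658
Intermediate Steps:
Z = 16283252/7760269 (Z = 50058*(1/28083) + 9686/30673 = 16686/9361 + 9686*(1/30673) = 16686/9361 + 9686/30673 = 16283252/7760269 ≈ 2.0983)
1/Z = 1/(16283252/7760269) = 7760269/16283252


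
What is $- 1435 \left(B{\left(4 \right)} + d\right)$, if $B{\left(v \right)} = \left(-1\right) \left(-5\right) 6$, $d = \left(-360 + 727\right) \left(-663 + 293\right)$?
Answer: $194815600$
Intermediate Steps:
$d = -135790$ ($d = 367 \left(-370\right) = -135790$)
$B{\left(v \right)} = 30$ ($B{\left(v \right)} = 5 \cdot 6 = 30$)
$- 1435 \left(B{\left(4 \right)} + d\right) = - 1435 \left(30 - 135790\right) = \left(-1435\right) \left(-135760\right) = 194815600$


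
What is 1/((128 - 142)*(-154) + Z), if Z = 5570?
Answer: 1/7726 ≈ 0.00012943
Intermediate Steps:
1/((128 - 142)*(-154) + Z) = 1/((128 - 142)*(-154) + 5570) = 1/(-14*(-154) + 5570) = 1/(2156 + 5570) = 1/7726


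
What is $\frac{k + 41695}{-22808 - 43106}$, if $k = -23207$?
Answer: $- \frac{9244}{32957} \approx -0.28049$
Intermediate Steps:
$\frac{k + 41695}{-22808 - 43106} = \frac{-23207 + 41695}{-22808 - 43106} = \frac{18488}{-65914} = 18488 \left(- \frac{1}{65914}\right) = - \frac{9244}{32957}$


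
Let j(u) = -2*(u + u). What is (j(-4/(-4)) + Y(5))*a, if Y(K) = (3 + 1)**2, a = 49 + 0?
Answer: 588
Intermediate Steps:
a = 49
j(u) = -4*u
Y(K) = 16 (Y(K) = 4**2 = 16)
(j(-4/(-4)) + Y(5))*a = (-(-16)/(-4) + 16)*49 = (-(-16)*(-1)/4 + 16)*49 = (-4*1 + 16)*49 = (-4 + 16)*49 = 12*49 = 588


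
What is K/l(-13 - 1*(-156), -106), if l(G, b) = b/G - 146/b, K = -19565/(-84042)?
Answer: 21183305/57880926 ≈ 0.36598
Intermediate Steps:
K = 2795/12006 (K = -19565*(-1/84042) = 2795/12006 ≈ 0.23280)
l(G, b) = -146/b + b/G
K/l(-13 - 1*(-156), -106) = 2795/(12006*(-146/(-106) - 106/(-13 - 1*(-156)))) = 2795/(12006*(-146*(-1/106) - 106/(-13 + 156))) = 2795/(12006*(73/53 - 106/143)) = 2795/(12006*(4821/7579)) = (2795/12006)*(7579/4821) = 21183305/57880926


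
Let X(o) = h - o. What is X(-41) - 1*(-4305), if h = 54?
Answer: 4400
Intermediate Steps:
X(o) = 54 - o
X(-41) - 1*(-4305) = (54 - 1*(-41)) - 1*(-4305) = (54 + 41) + 4305 = 95 + 4305 = 4400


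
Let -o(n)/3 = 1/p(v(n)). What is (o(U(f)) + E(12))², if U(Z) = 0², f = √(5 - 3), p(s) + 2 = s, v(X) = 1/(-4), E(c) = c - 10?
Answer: 100/9 ≈ 11.111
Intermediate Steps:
E(c) = -10 + c
v(X) = -¼
p(s) = -2 + s
f = √2 ≈ 1.4142
U(Z) = 0
o(n) = 4/3 (o(n) = -3/(-2 - ¼) = -3/(-9/4) = -3*(-4/9) = 4/3)
(o(U(f)) + E(12))² = (4/3 + (-10 + 12))² = (4/3 + 2)² = (10/3)² = 100/9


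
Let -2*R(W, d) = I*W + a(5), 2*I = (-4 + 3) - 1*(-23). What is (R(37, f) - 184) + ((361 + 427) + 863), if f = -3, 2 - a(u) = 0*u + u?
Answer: 1265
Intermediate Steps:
a(u) = 2 - u (a(u) = 2 - (0*u + u) = 2 - (0 + u) = 2 - u)
I = 11 (I = ((-4 + 3) - 1*(-23))/2 = (-1 + 23)/2 = (1/2)*22 = 11)
R(W, d) = 3/2 - 11*W/2 (R(W, d) = -(11*W + (2 - 1*5))/2 = -(11*W + (2 - 5))/2 = -(11*W - 3)/2 = -(-3 + 11*W)/2 = 3/2 - 11*W/2)
(R(37, f) - 184) + ((361 + 427) + 863) = ((3/2 - 11/2*37) - 184) + ((361 + 427) + 863) = ((3/2 - 407/2) - 184) + (788 + 863) = (-202 - 184) + 1651 = -386 + 1651 = 1265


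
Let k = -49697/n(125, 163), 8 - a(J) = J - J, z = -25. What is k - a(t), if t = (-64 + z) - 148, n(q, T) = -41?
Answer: 49369/41 ≈ 1204.1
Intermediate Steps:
t = -237 (t = (-64 - 25) - 148 = -89 - 148 = -237)
a(J) = 8 (a(J) = 8 - (J - J) = 8 - 1*0 = 8 + 0 = 8)
k = 49697/41 (k = -49697/(-41) = -49697*(-1/41) = 49697/41 ≈ 1212.1)
k - a(t) = 49697/41 - 1*8 = 49697/41 - 8 = 49369/41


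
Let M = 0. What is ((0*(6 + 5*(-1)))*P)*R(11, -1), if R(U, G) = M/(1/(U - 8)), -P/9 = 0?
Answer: 0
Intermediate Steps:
P = 0 (P = -9*0 = 0)
R(U, G) = 0 (R(U, G) = 0/(1/(U - 8)) = 0/(1/(-8 + U)) = 0*(-8 + U) = 0)
((0*(6 + 5*(-1)))*P)*R(11, -1) = ((0*(6 + 5*(-1)))*0)*0 = ((0*(6 - 5))*0)*0 = ((0*1)*0)*0 = (0*0)*0 = 0*0 = 0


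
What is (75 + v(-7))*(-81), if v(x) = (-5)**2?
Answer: -8100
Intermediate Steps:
v(x) = 25
(75 + v(-7))*(-81) = (75 + 25)*(-81) = 100*(-81) = -8100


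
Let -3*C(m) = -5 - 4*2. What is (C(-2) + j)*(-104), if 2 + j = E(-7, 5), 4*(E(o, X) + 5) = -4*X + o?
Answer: 2938/3 ≈ 979.33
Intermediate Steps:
E(o, X) = -5 - X + o/4 (E(o, X) = -5 + (-4*X + o)/4 = -5 + (o - 4*X)/4 = -5 + (-X + o/4) = -5 - X + o/4)
j = -55/4 (j = -2 + (-5 - 1*5 + (1/4)*(-7)) = -2 + (-5 - 5 - 7/4) = -2 - 47/4 = -55/4 ≈ -13.750)
C(m) = 13/3 (C(m) = -(-5 - 4*2)/3 = -(-5 - 8)/3 = -1/3*(-13) = 13/3)
(C(-2) + j)*(-104) = (13/3 - 55/4)*(-104) = -113/12*(-104) = 2938/3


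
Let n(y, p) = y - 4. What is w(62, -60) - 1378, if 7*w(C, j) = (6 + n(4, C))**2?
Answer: -9610/7 ≈ -1372.9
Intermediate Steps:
n(y, p) = -4 + y
w(C, j) = 36/7 (w(C, j) = (6 + (-4 + 4))**2/7 = (6 + 0)**2/7 = (1/7)*6**2 = (1/7)*36 = 36/7)
w(62, -60) - 1378 = 36/7 - 1378 = -9610/7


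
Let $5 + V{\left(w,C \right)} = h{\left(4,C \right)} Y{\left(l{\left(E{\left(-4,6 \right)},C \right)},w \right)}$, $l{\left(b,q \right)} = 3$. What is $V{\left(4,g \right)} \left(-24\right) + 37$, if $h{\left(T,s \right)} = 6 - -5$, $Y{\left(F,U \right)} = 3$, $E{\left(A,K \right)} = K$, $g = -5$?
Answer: $-635$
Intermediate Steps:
$h{\left(T,s \right)} = 11$ ($h{\left(T,s \right)} = 6 + 5 = 11$)
$V{\left(w,C \right)} = 28$ ($V{\left(w,C \right)} = -5 + 11 \cdot 3 = -5 + 33 = 28$)
$V{\left(4,g \right)} \left(-24\right) + 37 = 28 \left(-24\right) + 37 = -672 + 37 = -635$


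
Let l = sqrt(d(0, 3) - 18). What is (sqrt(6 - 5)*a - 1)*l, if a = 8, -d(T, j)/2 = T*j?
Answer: 21*I*sqrt(2) ≈ 29.698*I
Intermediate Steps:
d(T, j) = -2*T*j
l = 3*I*sqrt(2) (l = sqrt(-2*0*3 - 18) = sqrt(0 - 18) = sqrt(-18) = 3*I*sqrt(2) ≈ 4.2426*I)
(sqrt(6 - 5)*a - 1)*l = (sqrt(6 - 5)*8 - 1)*(3*I*sqrt(2)) = (sqrt(1)*8 - 1)*(3*I*sqrt(2)) = (1*8 - 1)*(3*I*sqrt(2)) = (8 - 1)*(3*I*sqrt(2)) = 7*(3*I*sqrt(2)) = 21*I*sqrt(2)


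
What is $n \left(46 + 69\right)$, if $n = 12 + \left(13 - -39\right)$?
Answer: $7360$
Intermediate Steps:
$n = 64$ ($n = 12 + \left(13 + 39\right) = 12 + 52 = 64$)
$n \left(46 + 69\right) = 64 \left(46 + 69\right) = 64 \cdot 115 = 7360$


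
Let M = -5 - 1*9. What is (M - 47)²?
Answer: 3721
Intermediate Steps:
M = -14 (M = -5 - 9 = -14)
(M - 47)² = (-14 - 47)² = (-61)² = 3721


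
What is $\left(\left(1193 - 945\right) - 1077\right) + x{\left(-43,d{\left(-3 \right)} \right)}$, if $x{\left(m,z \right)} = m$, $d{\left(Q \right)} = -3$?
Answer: $-872$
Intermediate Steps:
$\left(\left(1193 - 945\right) - 1077\right) + x{\left(-43,d{\left(-3 \right)} \right)} = \left(\left(1193 - 945\right) - 1077\right) - 43 = \left(248 - 1077\right) - 43 = -829 - 43 = -872$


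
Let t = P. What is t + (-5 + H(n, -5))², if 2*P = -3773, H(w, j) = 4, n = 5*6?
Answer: -3771/2 ≈ -1885.5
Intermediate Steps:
n = 30
P = -3773/2 (P = (½)*(-3773) = -3773/2 ≈ -1886.5)
t = -3773/2 ≈ -1886.5
t + (-5 + H(n, -5))² = -3773/2 + (-5 + 4)² = -3773/2 + (-1)² = -3773/2 + 1 = -3771/2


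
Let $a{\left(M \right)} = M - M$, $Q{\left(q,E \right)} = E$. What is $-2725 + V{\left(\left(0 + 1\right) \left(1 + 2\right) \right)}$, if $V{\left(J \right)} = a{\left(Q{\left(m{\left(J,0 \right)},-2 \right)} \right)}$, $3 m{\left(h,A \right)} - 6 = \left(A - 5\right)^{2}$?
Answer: $-2725$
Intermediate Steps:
$m{\left(h,A \right)} = 2 + \frac{\left(-5 + A\right)^{2}}{3}$ ($m{\left(h,A \right)} = 2 + \frac{\left(A - 5\right)^{2}}{3} = 2 + \frac{\left(-5 + A\right)^{2}}{3}$)
$a{\left(M \right)} = 0$
$V{\left(J \right)} = 0$
$-2725 + V{\left(\left(0 + 1\right) \left(1 + 2\right) \right)} = -2725 + 0 = -2725$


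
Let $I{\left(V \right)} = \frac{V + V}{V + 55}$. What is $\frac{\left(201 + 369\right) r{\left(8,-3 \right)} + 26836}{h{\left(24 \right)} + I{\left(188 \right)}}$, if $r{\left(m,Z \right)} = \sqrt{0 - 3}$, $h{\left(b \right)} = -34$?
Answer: $- \frac{3260574}{3943} - \frac{69255 i \sqrt{3}}{3943} \approx -826.93 - 30.422 i$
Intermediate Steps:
$I{\left(V \right)} = \frac{2 V}{55 + V}$
$r{\left(m,Z \right)} = i \sqrt{3}$ ($r{\left(m,Z \right)} = \sqrt{-3} = i \sqrt{3}$)
$\frac{\left(201 + 369\right) r{\left(8,-3 \right)} + 26836}{h{\left(24 \right)} + I{\left(188 \right)}} = \frac{\left(201 + 369\right) i \sqrt{3} + 26836}{-34 + 2 \cdot 188 \frac{1}{55 + 188}} = \frac{570 i \sqrt{3} + 26836}{-34 + 2 \cdot 188 \cdot \frac{1}{243}} = \frac{26836 + 570 i \sqrt{3}}{-34 + \frac{376}{243}} = \frac{26836 + 570 i \sqrt{3}}{- \frac{7886}{243}} = \left(26836 + 570 i \sqrt{3}\right) \left(- \frac{243}{7886}\right) = - \frac{3260574}{3943} - \frac{69255 i \sqrt{3}}{3943}$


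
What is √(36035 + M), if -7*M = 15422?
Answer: √1657761/7 ≈ 183.93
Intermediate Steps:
M = -15422/7 (M = -⅐*15422 = -15422/7 ≈ -2203.1)
√(36035 + M) = √(36035 - 15422/7) = √(236823/7) = √1657761/7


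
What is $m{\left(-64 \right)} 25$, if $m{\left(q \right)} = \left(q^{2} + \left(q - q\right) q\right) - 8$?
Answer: $102200$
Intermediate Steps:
$m{\left(q \right)} = -8 + q^{2}$ ($m{\left(q \right)} = \left(q^{2} + 0 q\right) - 8 = \left(q^{2} + 0\right) - 8 = q^{2} - 8 = -8 + q^{2}$)
$m{\left(-64 \right)} 25 = \left(-8 + \left(-64\right)^{2}\right) 25 = \left(-8 + 4096\right) 25 = 4088 \cdot 25 = 102200$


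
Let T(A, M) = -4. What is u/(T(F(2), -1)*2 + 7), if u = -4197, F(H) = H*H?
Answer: 4197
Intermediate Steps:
F(H) = H²
u/(T(F(2), -1)*2 + 7) = -4197/(-4*2 + 7) = -4197/(-8 + 7) = -4197/(-1) = -1*(-4197) = 4197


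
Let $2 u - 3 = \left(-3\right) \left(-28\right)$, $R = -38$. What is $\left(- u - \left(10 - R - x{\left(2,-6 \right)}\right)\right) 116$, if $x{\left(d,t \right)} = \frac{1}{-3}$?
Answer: $- \frac{31958}{3} \approx -10653.0$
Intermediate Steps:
$x{\left(d,t \right)} = - \frac{1}{3}$
$u = \frac{87}{2}$ ($u = \frac{3}{2} + \frac{\left(-3\right) \left(-28\right)}{2} = \frac{3}{2} + \frac{1}{2} \cdot 84 = \frac{3}{2} + 42 = \frac{87}{2} \approx 43.5$)
$\left(- u - \left(10 - R - x{\left(2,-6 \right)}\right)\right) 116 = \left(\left(-1\right) \frac{87}{2} - \frac{145}{3}\right) 116 = \left(- \frac{87}{2} - \frac{145}{3}\right) 116 = \left(- \frac{551}{6}\right) 116 = - \frac{31958}{3}$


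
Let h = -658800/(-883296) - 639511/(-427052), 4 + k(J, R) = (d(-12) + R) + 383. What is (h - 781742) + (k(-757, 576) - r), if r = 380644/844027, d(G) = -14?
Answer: -863157880145831269615/1105479964245068 ≈ -7.8080e+5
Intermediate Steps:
k(J, R) = 365 + R (k(J, R) = -4 + ((-14 + R) + 383) = -4 + (369 + R) = 365 + R)
h = 2938261687/1309768484 (h = -658800*(-1/883296) - 639511*(-1/427052) = 4575/6134 + 639511/427052 = 2938261687/1309768484 ≈ 2.2433)
r = 380644/844027 (r = 380644*(1/844027) = 380644/844027 ≈ 0.45099)
(h - 781742) + (k(-757, 576) - r) = (2938261687/1309768484 - 781742) + ((365 + 576) - 1*380644/844027) = -1023898095957441/1309768484 + (941 - 380644/844027) = -1023898095957441/1309768484 + 793848763/844027 = -863157880145831269615/1105479964245068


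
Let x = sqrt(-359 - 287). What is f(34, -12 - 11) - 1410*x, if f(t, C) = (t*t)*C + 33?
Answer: -26555 - 1410*I*sqrt(646) ≈ -26555.0 - 35837.0*I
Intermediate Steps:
f(t, C) = 33 + C*t**2 (f(t, C) = t**2*C + 33 = C*t**2 + 33 = 33 + C*t**2)
x = I*sqrt(646) (x = sqrt(-646) = I*sqrt(646) ≈ 25.417*I)
f(34, -12 - 11) - 1410*x = (33 + (-12 - 11)*34**2) - 1410*I*sqrt(646) = (33 - 23*1156) - 1410*I*sqrt(646) = (33 - 26588) - 1410*I*sqrt(646) = -26555 - 1410*I*sqrt(646)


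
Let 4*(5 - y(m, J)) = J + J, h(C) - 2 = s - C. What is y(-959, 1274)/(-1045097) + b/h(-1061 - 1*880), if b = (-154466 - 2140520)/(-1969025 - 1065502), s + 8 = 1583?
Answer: 4572688743397/5578448737785321 ≈ 0.00081971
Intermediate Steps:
s = 1575 (s = -8 + 1583 = 1575)
h(C) = 1577 - C (h(C) = 2 + (1575 - C) = 1577 - C)
b = 2294986/3034527 (b = -2294986/(-3034527) = -2294986*(-1/3034527) = 2294986/3034527 ≈ 0.75629)
y(m, J) = 5 - J/2 (y(m, J) = 5 - (J + J)/4 = 5 - J/2)
y(-959, 1274)/(-1045097) + b/h(-1061 - 1*880) = (5 - ½*1274)/(-1045097) + 2294986/(3034527*(1577 - (-1061 - 1*880))) = (5 - 637)*(-1/1045097) + 2294986/(3034527*(1577 - (-1061 - 880))) = -632*(-1/1045097) + 2294986/(3034527*(1577 - 1*(-1941))) = 632/1045097 + 2294986/(3034527*(1577 + 1941)) = 632/1045097 + (2294986/3034527)/3518 = 632/1045097 + (2294986/3034527)*(1/3518) = 632/1045097 + 1147493/5337732993 = 4572688743397/5578448737785321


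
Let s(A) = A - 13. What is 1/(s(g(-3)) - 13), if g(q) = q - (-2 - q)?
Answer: -1/30 ≈ -0.033333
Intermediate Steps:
g(q) = 2 + 2*q (g(q) = q + (2 + q) = 2 + 2*q)
s(A) = -13 + A
1/(s(g(-3)) - 13) = 1/((-13 + (2 + 2*(-3))) - 13) = 1/((-13 + (2 - 6)) - 13) = 1/((-13 - 4) - 13) = 1/(-17 - 13) = 1/(-30) = -1/30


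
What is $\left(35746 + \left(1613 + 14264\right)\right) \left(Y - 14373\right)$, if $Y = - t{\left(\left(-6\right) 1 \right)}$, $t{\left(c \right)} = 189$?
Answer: $-751734126$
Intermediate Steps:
$Y = -189$ ($Y = \left(-1\right) 189 = -189$)
$\left(35746 + \left(1613 + 14264\right)\right) \left(Y - 14373\right) = \left(35746 + \left(1613 + 14264\right)\right) \left(-189 - 14373\right) = \left(35746 + 15877\right) \left(-14562\right) = 51623 \left(-14562\right) = -751734126$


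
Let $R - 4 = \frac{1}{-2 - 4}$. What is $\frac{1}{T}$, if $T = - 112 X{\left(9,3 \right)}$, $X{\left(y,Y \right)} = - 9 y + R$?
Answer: $\frac{3}{25928} \approx 0.00011571$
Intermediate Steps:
$R = \frac{23}{6}$ ($R = 4 + \frac{1}{-2 - 4} = 4 + \frac{1}{-6} = 4 - \frac{1}{6} = \frac{23}{6} \approx 3.8333$)
$X{\left(y,Y \right)} = \frac{23}{6} - 9 y$ ($X{\left(y,Y \right)} = - 9 y + \frac{23}{6} = \frac{23}{6} - 9 y$)
$T = \frac{25928}{3}$ ($T = - 112 \left(\frac{23}{6} - 81\right) = \left(-112\right) \left(- \frac{463}{6}\right) = \frac{25928}{3} \approx 8642.7$)
$\frac{1}{T} = \frac{1}{\frac{25928}{3}} = \frac{3}{25928}$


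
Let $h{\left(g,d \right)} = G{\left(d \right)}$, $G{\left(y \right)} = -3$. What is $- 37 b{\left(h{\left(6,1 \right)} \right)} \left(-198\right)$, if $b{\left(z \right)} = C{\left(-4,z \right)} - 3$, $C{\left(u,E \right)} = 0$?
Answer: $-21978$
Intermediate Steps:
$h{\left(g,d \right)} = -3$
$b{\left(z \right)} = -3$ ($b{\left(z \right)} = 0 - 3 = -3$)
$- 37 b{\left(h{\left(6,1 \right)} \right)} \left(-198\right) = \left(-37\right) \left(-3\right) \left(-198\right) = 111 \left(-198\right) = -21978$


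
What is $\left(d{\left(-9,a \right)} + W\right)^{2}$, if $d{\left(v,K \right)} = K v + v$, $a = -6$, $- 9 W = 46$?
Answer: $\frac{128881}{81} \approx 1591.1$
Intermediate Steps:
$W = - \frac{46}{9}$ ($W = \left(- \frac{1}{9}\right) 46 = - \frac{46}{9} \approx -5.1111$)
$d{\left(v,K \right)} = v + K v$
$\left(d{\left(-9,a \right)} + W\right)^{2} = \left(- 9 \left(1 - 6\right) - \frac{46}{9}\right)^{2} = \left(\left(-9\right) \left(-5\right) - \frac{46}{9}\right)^{2} = \left(45 - \frac{46}{9}\right)^{2} = \left(\frac{359}{9}\right)^{2} = \frac{128881}{81}$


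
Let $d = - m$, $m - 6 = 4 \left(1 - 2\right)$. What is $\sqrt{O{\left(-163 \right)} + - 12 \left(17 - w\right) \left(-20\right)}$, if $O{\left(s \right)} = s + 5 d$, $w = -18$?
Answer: $\sqrt{8227} \approx 90.703$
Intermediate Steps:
$m = 2$ ($m = 6 + 4 \left(1 - 2\right) = 6 + 4 \left(-1\right) = 6 - 4 = 2$)
$d = -2$ ($d = \left(-1\right) 2 = -2$)
$O{\left(s \right)} = -10 + s$ ($O{\left(s \right)} = s + 5 \left(-2\right) = s - 10 = -10 + s$)
$\sqrt{O{\left(-163 \right)} + - 12 \left(17 - w\right) \left(-20\right)} = \sqrt{\left(-10 - 163\right) + - 12 \left(17 - -18\right) \left(-20\right)} = \sqrt{-173 + - 12 \left(17 + 18\right) \left(-20\right)} = \sqrt{-173 + \left(-12\right) 35 \left(-20\right)} = \sqrt{-173 - -8400} = \sqrt{-173 + 8400} = \sqrt{8227}$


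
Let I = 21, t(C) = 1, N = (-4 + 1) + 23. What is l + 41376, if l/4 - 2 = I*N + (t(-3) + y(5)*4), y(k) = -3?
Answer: 43020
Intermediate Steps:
N = 20 (N = -3 + 23 = 20)
l = 1644 (l = 8 + 4*(21*20 + (1 - 3*4)) = 8 + 4*(420 + (1 - 12)) = 8 + 4*(420 - 11) = 8 + 4*409 = 8 + 1636 = 1644)
l + 41376 = 1644 + 41376 = 43020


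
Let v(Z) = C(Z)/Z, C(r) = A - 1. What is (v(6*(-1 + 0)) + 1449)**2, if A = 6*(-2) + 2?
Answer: 75777025/36 ≈ 2.1049e+6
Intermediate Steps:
A = -10 (A = -12 + 2 = -10)
C(r) = -11 (C(r) = -10 - 1 = -11)
v(Z) = -11/Z
(v(6*(-1 + 0)) + 1449)**2 = (-11*1/(6*(-1 + 0)) + 1449)**2 = (-11/(6*(-1)) + 1449)**2 = (-11/(-6) + 1449)**2 = (-11*(-1/6) + 1449)**2 = (11/6 + 1449)**2 = (8705/6)**2 = 75777025/36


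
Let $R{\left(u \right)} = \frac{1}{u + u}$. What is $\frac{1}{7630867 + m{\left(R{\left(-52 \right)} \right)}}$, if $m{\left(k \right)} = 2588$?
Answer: $\frac{1}{7633455} \approx 1.31 \cdot 10^{-7}$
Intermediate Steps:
$R{\left(u \right)} = \frac{1}{2 u}$
$\frac{1}{7630867 + m{\left(R{\left(-52 \right)} \right)}} = \frac{1}{7630867 + 2588} = \frac{1}{7633455}$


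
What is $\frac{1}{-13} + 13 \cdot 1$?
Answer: $\frac{168}{13} \approx 12.923$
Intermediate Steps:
$\frac{1}{-13} + 13 \cdot 1 = - \frac{1}{13} + 13 = \frac{168}{13}$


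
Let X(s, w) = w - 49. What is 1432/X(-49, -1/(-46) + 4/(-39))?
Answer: -2569008/88051 ≈ -29.176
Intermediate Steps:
X(s, w) = -49 + w
1432/X(-49, -1/(-46) + 4/(-39)) = 1432/(-49 + (-1/(-46) + 4/(-39))) = 1432/(-49 + (-1*(-1/46) + 4*(-1/39))) = 1432/(-49 + (1/46 - 4/39)) = 1432/(-49 - 145/1794) = 1432/(-88051/1794) = 1432*(-1794/88051) = -2569008/88051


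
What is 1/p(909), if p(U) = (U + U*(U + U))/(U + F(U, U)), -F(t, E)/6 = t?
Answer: -5/1819 ≈ -0.0027488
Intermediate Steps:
F(t, E) = -6*t
p(U) = -(U + 2*U**2)/(5*U) (p(U) = (U + U*(U + U))/(U - 6*U) = (U + U*(2*U))/((-5*U)) = (U + 2*U**2)*(-1/(5*U)) = -(U + 2*U**2)/(5*U))
1/p(909) = 1/(-1/5 - 2/5*909) = 1/(-1/5 - 1818/5) = 1/(-1819/5) = -5/1819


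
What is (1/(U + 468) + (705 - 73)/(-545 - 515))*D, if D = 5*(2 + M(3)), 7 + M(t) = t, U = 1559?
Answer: 640002/107431 ≈ 5.9573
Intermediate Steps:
M(t) = -7 + t
D = -10 (D = 5*(2 + (-7 + 3)) = 5*(2 - 4) = 5*(-2) = -10)
(1/(U + 468) + (705 - 73)/(-545 - 515))*D = (1/(1559 + 468) + (705 - 73)/(-545 - 515))*(-10) = (1/2027 + 632/(-1060))*(-10) = (1/2027 + 632*(-1/1060))*(-10) = (1/2027 - 158/265)*(-10) = -320001/537155*(-10) = 640002/107431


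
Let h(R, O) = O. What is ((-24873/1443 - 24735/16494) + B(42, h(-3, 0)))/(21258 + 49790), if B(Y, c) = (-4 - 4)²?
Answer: 119700669/187889135824 ≈ 0.00063708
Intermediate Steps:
B(Y, c) = 64 (B(Y, c) = (-8)² = 64)
((-24873/1443 - 24735/16494) + B(42, h(-3, 0)))/(21258 + 49790) = ((-24873/1443 - 24735/16494) + 64)/(21258 + 49790) = ((-24873*1/1443 - 24735*1/16494) + 64)/71048 = ((-8291/481 - 8245/5498) + 64)*(1/71048) = (-49549763/2644538 + 64)*(1/71048) = (119700669/2644538)*(1/71048) = 119700669/187889135824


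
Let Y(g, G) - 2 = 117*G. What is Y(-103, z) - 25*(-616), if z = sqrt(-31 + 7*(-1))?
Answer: 15402 + 117*I*sqrt(38) ≈ 15402.0 + 721.24*I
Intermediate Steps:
z = I*sqrt(38) (z = sqrt(-31 - 7) = sqrt(-38) = I*sqrt(38) ≈ 6.1644*I)
Y(g, G) = 2 + 117*G
Y(-103, z) - 25*(-616) = (2 + 117*(I*sqrt(38))) - 25*(-616) = (2 + 117*I*sqrt(38)) + 15400 = 15402 + 117*I*sqrt(38)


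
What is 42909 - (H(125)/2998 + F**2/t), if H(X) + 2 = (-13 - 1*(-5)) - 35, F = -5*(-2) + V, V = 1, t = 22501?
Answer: 2894555885969/67457998 ≈ 42909.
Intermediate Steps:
F = 11 (F = -5*(-2) + 1 = 10 + 1 = 11)
H(X) = -45 (H(X) = -2 + ((-13 - 1*(-5)) - 35) = -2 + ((-13 + 5) - 35) = -2 + (-8 - 35) = -2 - 43 = -45)
42909 - (H(125)/2998 + F**2/t) = 42909 - (-45/2998 + 11**2/22501) = 42909 - (-45*1/2998 + 121*(1/22501)) = 42909 - (-45/2998 + 121/22501) = 42909 - 1*(-649787/67457998) = 42909 + 649787/67457998 = 2894555885969/67457998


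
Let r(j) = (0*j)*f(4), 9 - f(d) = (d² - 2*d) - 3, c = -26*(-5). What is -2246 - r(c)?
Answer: -2246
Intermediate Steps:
c = 130
f(d) = 12 - d² + 2*d (f(d) = 9 - ((d² - 2*d) - 3) = 9 - (-3 + d² - 2*d) = 9 + (3 - d² + 2*d) = 12 - d² + 2*d)
r(j) = 0 (r(j) = (0*j)*(12 - 1*4² + 2*4) = 0*(12 - 1*16 + 8) = 0*(12 - 16 + 8) = 0*4 = 0)
-2246 - r(c) = -2246 - 1*0 = -2246 + 0 = -2246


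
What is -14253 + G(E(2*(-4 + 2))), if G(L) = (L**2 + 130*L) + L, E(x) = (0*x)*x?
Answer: -14253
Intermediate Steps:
E(x) = 0 (E(x) = 0*x = 0)
G(L) = L**2 + 131*L
-14253 + G(E(2*(-4 + 2))) = -14253 + 0*(131 + 0) = -14253 + 0*131 = -14253 + 0 = -14253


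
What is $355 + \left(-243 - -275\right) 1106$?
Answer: $35747$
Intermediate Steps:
$355 + \left(-243 - -275\right) 1106 = 355 + \left(-243 + 275\right) 1106 = 355 + 32 \cdot 1106 = 355 + 35392 = 35747$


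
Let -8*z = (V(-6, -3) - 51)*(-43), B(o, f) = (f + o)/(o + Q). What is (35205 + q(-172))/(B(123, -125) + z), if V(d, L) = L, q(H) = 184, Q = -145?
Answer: -1557116/12767 ≈ -121.96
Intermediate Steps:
B(o, f) = (f + o)/(-145 + o) (B(o, f) = (f + o)/(o - 145) = (f + o)/(-145 + o))
z = -1161/4 (z = -(-3 - 51)*(-43)/8 = -(-27)*(-43)/4 = -⅛*2322 = -1161/4 ≈ -290.25)
(35205 + q(-172))/(B(123, -125) + z) = (35205 + 184)/((-125 + 123)/(-145 + 123) - 1161/4) = 35389/(-2/(-22) - 1161/4) = 35389/(-1/22*(-2) - 1161/4) = 35389/(1/11 - 1161/4) = 35389/(-12767/44) = 35389*(-44/12767) = -1557116/12767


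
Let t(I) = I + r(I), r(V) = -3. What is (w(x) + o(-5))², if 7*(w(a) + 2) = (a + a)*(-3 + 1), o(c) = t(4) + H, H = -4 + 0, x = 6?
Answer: 3481/49 ≈ 71.041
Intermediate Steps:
t(I) = -3 + I (t(I) = I - 3 = -3 + I)
H = -4
o(c) = -3 (o(c) = (-3 + 4) - 4 = 1 - 4 = -3)
w(a) = -2 - 4*a/7 (w(a) = -2 + ((a + a)*(-3 + 1))/7 = -2 + ((2*a)*(-2))/7 = -2 + (-4*a)/7 = -2 - 4*a/7)
(w(x) + o(-5))² = ((-2 - 4/7*6) - 3)² = ((-2 - 24/7) - 3)² = (-38/7 - 3)² = (-59/7)² = 3481/49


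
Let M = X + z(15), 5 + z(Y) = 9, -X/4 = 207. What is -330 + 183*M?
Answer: -151122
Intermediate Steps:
X = -828 (X = -4*207 = -828)
z(Y) = 4 (z(Y) = -5 + 9 = 4)
M = -824 (M = -828 + 4 = -824)
-330 + 183*M = -330 + 183*(-824) = -330 - 150792 = -151122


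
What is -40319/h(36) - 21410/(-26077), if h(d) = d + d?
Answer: -1049857043/1877544 ≈ -559.17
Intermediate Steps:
h(d) = 2*d
-40319/h(36) - 21410/(-26077) = -40319/(2*36) - 21410/(-26077) = -40319/72 - 21410*(-1/26077) = -40319*1/72 + 21410/26077 = -40319/72 + 21410/26077 = -1049857043/1877544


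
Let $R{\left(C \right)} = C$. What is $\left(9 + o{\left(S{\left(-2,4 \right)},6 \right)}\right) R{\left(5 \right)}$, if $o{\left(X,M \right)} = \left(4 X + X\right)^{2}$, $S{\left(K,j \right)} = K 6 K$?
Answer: $72045$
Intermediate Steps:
$S{\left(K,j \right)} = 6 K^{2}$ ($S{\left(K,j \right)} = 6 K K = 6 K^{2}$)
$o{\left(X,M \right)} = 25 X^{2}$ ($o{\left(X,M \right)} = \left(5 X\right)^{2} = 25 X^{2}$)
$\left(9 + o{\left(S{\left(-2,4 \right)},6 \right)}\right) R{\left(5 \right)} = \left(9 + 25 \left(6 \left(-2\right)^{2}\right)^{2}\right) 5 = \left(9 + 25 \left(6 \cdot 4\right)^{2}\right) 5 = \left(9 + 25 \cdot 24^{2}\right) 5 = \left(9 + 25 \cdot 576\right) 5 = \left(9 + 14400\right) 5 = 14409 \cdot 5 = 72045$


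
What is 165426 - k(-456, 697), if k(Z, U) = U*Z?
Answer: 483258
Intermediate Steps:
165426 - k(-456, 697) = 165426 - 697*(-456) = 165426 - 1*(-317832) = 165426 + 317832 = 483258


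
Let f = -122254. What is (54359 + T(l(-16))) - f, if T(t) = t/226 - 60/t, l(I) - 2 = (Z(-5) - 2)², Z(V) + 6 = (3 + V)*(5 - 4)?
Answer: 339273310/1921 ≈ 1.7661e+5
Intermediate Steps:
Z(V) = -3 + V (Z(V) = -6 + (3 + V)*(5 - 4) = -6 + (3 + V)*1 = -6 + (3 + V) = -3 + V)
l(I) = 102 (l(I) = 2 + ((-3 - 5) - 2)² = 2 + (-8 - 2)² = 2 + (-10)² = 2 + 100 = 102)
T(t) = -60/t + t/226 (T(t) = t*(1/226) - 60/t = t/226 - 60/t = -60/t + t/226)
(54359 + T(l(-16))) - f = (54359 + (-60/102 + (1/226)*102)) - 1*(-122254) = (54359 + (-60*1/102 + 51/113)) + 122254 = (54359 + (-10/17 + 51/113)) + 122254 = (54359 - 263/1921) + 122254 = 104423376/1921 + 122254 = 339273310/1921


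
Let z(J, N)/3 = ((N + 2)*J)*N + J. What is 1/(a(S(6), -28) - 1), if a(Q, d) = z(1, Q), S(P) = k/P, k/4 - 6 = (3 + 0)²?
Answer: 1/362 ≈ 0.0027624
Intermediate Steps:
k = 60 (k = 24 + 4*(3 + 0)² = 24 + 4*3² = 24 + 4*9 = 24 + 36 = 60)
z(J, N) = 3*J + 3*J*N*(2 + N) (z(J, N) = 3*(((N + 2)*J)*N + J) = 3*(((2 + N)*J)*N + J) = 3*((J*(2 + N))*N + J) = 3*(J*N*(2 + N) + J) = 3*(J + J*N*(2 + N)) = 3*J + 3*J*N*(2 + N))
S(P) = 60/P
a(Q, d) = 3 + 3*Q² + 6*Q (a(Q, d) = 3*1*(1 + Q² + 2*Q) = 3 + 3*Q² + 6*Q)
1/(a(S(6), -28) - 1) = 1/((3 + 3*(60/6)² + 6*(60/6)) - 1) = 1/((3 + 3*(60*(⅙))² + 6*(60*(⅙))) - 1) = 1/((3 + 3*10² + 6*10) - 1) = 1/((3 + 3*100 + 60) - 1) = 1/((3 + 300 + 60) - 1) = 1/(363 - 1) = 1/362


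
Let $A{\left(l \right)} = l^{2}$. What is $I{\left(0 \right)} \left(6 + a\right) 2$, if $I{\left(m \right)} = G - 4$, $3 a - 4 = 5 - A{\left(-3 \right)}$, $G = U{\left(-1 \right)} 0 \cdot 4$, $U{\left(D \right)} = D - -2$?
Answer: $-48$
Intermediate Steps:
$U{\left(D \right)} = 2 + D$ ($U{\left(D \right)} = D + 2 = 2 + D$)
$G = 0$ ($G = \left(2 - 1\right) 0 \cdot 4 = 1 \cdot 0 \cdot 4 = 0 \cdot 4 = 0$)
$a = 0$ ($a = \frac{4}{3} + \frac{5 - \left(-3\right)^{2}}{3} = \frac{4}{3} + \frac{5 - 9}{3} = \frac{4}{3} + \frac{1}{3} \left(-4\right) = \frac{4}{3} - \frac{4}{3} = 0$)
$I{\left(m \right)} = -4$ ($I{\left(m \right)} = 0 - 4 = -4$)
$I{\left(0 \right)} \left(6 + a\right) 2 = - 4 \left(6 + 0\right) 2 = - 4 \cdot 6 \cdot 2 = \left(-4\right) 12 = -48$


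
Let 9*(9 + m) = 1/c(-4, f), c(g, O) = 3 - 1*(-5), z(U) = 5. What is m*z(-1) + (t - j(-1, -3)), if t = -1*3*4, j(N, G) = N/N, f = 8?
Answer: -4171/72 ≈ -57.931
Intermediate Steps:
j(N, G) = 1
c(g, O) = 8 (c(g, O) = 3 + 5 = 8)
t = -12 (t = -3*4 = -12)
m = -647/72 (m = -9 + (1/9)/8 = -9 + (1/9)*(1/8) = -9 + 1/72 = -647/72 ≈ -8.9861)
m*z(-1) + (t - j(-1, -3)) = -647/72*5 + (-12 - 1*1) = -3235/72 + (-12 - 1) = -3235/72 - 13 = -4171/72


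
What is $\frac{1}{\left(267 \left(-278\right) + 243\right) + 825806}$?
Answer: $\frac{1}{751823} \approx 1.3301 \cdot 10^{-6}$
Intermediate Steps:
$\frac{1}{\left(267 \left(-278\right) + 243\right) + 825806} = \frac{1}{\left(-74226 + 243\right) + 825806} = \frac{1}{-73983 + 825806} = \frac{1}{751823}$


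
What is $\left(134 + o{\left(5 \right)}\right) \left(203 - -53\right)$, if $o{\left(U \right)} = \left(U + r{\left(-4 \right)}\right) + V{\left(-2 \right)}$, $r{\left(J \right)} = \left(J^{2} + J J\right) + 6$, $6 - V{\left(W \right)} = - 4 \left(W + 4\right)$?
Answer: $48896$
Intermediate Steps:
$V{\left(W \right)} = 22 + 4 W$ ($V{\left(W \right)} = 6 - - 4 \left(W + 4\right) = 6 - - 4 \left(4 + W\right) = 6 - \left(-16 - 4 W\right) = 6 + \left(16 + 4 W\right) = 22 + 4 W$)
$r{\left(J \right)} = 6 + 2 J^{2}$ ($r{\left(J \right)} = \left(J^{2} + J^{2}\right) + 6 = 2 J^{2} + 6 = 6 + 2 J^{2}$)
$o{\left(U \right)} = 52 + U$ ($o{\left(U \right)} = \left(U + \left(6 + 2 \left(-4\right)^{2}\right)\right) + \left(22 + 4 \left(-2\right)\right) = \left(U + \left(6 + 2 \cdot 16\right)\right) + \left(22 - 8\right) = \left(U + \left(6 + 32\right)\right) + 14 = \left(U + 38\right) + 14 = \left(38 + U\right) + 14 = 52 + U$)
$\left(134 + o{\left(5 \right)}\right) \left(203 - -53\right) = \left(134 + \left(52 + 5\right)\right) \left(203 - -53\right) = \left(134 + 57\right) \left(203 + 53\right) = 191 \cdot 256 = 48896$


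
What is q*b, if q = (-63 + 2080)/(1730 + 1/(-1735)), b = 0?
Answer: 0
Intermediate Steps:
q = 3499495/3001549 (q = 2017/(1730 - 1/1735) = 2017/(3001549/1735) = 2017*(1735/3001549) = 3499495/3001549 ≈ 1.1659)
q*b = (3499495/3001549)*0 = 0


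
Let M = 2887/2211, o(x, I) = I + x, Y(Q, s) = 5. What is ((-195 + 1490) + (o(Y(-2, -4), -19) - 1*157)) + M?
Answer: 2488051/2211 ≈ 1125.3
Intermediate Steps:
M = 2887/2211 (M = 2887*(1/2211) = 2887/2211 ≈ 1.3057)
((-195 + 1490) + (o(Y(-2, -4), -19) - 1*157)) + M = ((-195 + 1490) + ((-19 + 5) - 1*157)) + 2887/2211 = (1295 + (-14 - 157)) + 2887/2211 = (1295 - 171) + 2887/2211 = 1124 + 2887/2211 = 2488051/2211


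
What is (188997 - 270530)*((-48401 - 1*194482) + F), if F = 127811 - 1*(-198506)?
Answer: -6802624322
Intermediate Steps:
F = 326317 (F = 127811 + 198506 = 326317)
(188997 - 270530)*((-48401 - 1*194482) + F) = (188997 - 270530)*((-48401 - 1*194482) + 326317) = -81533*((-48401 - 194482) + 326317) = -81533*(-242883 + 326317) = -81533*83434 = -6802624322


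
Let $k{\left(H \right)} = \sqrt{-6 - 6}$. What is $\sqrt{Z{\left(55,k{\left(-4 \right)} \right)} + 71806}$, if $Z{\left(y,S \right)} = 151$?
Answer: $\sqrt{71957} \approx 268.25$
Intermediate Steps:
$k{\left(H \right)} = 2 i \sqrt{3}$ ($k{\left(H \right)} = \sqrt{-12} = 2 i \sqrt{3}$)
$\sqrt{Z{\left(55,k{\left(-4 \right)} \right)} + 71806} = \sqrt{151 + 71806} = \sqrt{71957}$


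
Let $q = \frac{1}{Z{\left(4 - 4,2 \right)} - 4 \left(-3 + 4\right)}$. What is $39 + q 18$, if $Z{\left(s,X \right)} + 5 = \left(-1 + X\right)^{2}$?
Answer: $\frac{147}{4} \approx 36.75$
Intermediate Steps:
$Z{\left(s,X \right)} = -5 + \left(-1 + X\right)^{2}$
$q = - \frac{1}{8}$ ($q = \frac{1}{\left(-5 + \left(-1 + 2\right)^{2}\right) - 4 \left(-3 + 4\right)} = \frac{1}{\left(-5 + 1^{2}\right) - 4} = \frac{1}{\left(-5 + 1\right) - 4} = \frac{1}{-4 - 4} = \frac{1}{-8} = - \frac{1}{8} \approx -0.125$)
$39 + q 18 = 39 - \frac{9}{4} = \frac{147}{4}$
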